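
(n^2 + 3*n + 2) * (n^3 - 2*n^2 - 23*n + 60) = n^5 + n^4 - 27*n^3 - 13*n^2 + 134*n + 120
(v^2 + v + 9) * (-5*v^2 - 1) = -5*v^4 - 5*v^3 - 46*v^2 - v - 9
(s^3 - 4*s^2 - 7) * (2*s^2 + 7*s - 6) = 2*s^5 - s^4 - 34*s^3 + 10*s^2 - 49*s + 42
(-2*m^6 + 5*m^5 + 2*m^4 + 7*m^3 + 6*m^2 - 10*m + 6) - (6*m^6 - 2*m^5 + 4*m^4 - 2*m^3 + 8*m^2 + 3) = -8*m^6 + 7*m^5 - 2*m^4 + 9*m^3 - 2*m^2 - 10*m + 3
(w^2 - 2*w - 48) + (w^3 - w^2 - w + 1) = w^3 - 3*w - 47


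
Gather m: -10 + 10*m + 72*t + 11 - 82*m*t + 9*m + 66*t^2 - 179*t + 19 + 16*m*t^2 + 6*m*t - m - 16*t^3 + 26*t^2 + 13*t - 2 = m*(16*t^2 - 76*t + 18) - 16*t^3 + 92*t^2 - 94*t + 18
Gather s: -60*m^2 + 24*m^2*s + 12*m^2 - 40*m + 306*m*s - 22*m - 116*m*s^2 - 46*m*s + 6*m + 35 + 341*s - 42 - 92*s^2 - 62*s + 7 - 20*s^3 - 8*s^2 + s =-48*m^2 - 56*m - 20*s^3 + s^2*(-116*m - 100) + s*(24*m^2 + 260*m + 280)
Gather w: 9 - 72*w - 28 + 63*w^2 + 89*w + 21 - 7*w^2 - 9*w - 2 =56*w^2 + 8*w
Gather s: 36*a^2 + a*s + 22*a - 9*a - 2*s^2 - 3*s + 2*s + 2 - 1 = 36*a^2 + 13*a - 2*s^2 + s*(a - 1) + 1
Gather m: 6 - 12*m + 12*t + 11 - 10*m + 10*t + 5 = -22*m + 22*t + 22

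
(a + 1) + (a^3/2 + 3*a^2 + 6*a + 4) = a^3/2 + 3*a^2 + 7*a + 5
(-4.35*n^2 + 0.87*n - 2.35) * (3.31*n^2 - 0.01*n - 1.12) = -14.3985*n^4 + 2.9232*n^3 - 2.9152*n^2 - 0.9509*n + 2.632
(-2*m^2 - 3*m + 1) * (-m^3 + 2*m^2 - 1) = 2*m^5 - m^4 - 7*m^3 + 4*m^2 + 3*m - 1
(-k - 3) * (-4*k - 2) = 4*k^2 + 14*k + 6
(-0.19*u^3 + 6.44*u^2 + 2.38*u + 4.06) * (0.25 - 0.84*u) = 0.1596*u^4 - 5.4571*u^3 - 0.3892*u^2 - 2.8154*u + 1.015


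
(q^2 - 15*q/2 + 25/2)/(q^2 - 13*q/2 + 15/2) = (2*q - 5)/(2*q - 3)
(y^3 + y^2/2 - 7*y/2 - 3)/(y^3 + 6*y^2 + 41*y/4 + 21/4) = 2*(y - 2)/(2*y + 7)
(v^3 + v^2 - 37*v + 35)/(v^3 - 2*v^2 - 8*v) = (-v^3 - v^2 + 37*v - 35)/(v*(-v^2 + 2*v + 8))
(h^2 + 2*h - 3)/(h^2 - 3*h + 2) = (h + 3)/(h - 2)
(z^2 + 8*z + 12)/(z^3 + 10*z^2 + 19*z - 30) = (z + 2)/(z^2 + 4*z - 5)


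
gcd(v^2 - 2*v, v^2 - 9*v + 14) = v - 2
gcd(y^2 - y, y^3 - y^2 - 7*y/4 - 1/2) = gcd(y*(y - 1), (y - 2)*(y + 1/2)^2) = 1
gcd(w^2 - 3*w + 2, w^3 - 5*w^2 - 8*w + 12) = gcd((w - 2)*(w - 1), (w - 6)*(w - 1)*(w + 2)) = w - 1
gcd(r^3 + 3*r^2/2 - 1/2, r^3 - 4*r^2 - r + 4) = r + 1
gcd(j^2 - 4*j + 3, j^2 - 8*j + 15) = j - 3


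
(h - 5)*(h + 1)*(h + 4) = h^3 - 21*h - 20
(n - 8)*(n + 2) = n^2 - 6*n - 16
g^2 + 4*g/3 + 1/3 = (g + 1/3)*(g + 1)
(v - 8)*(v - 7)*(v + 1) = v^3 - 14*v^2 + 41*v + 56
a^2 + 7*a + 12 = (a + 3)*(a + 4)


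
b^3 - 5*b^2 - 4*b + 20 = (b - 5)*(b - 2)*(b + 2)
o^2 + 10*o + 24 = (o + 4)*(o + 6)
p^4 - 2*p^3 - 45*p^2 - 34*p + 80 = (p - 8)*(p - 1)*(p + 2)*(p + 5)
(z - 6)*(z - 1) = z^2 - 7*z + 6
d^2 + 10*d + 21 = (d + 3)*(d + 7)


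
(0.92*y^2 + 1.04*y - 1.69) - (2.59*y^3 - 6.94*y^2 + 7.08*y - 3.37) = -2.59*y^3 + 7.86*y^2 - 6.04*y + 1.68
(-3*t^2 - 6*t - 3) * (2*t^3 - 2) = -6*t^5 - 12*t^4 - 6*t^3 + 6*t^2 + 12*t + 6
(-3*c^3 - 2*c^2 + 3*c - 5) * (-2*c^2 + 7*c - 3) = 6*c^5 - 17*c^4 - 11*c^3 + 37*c^2 - 44*c + 15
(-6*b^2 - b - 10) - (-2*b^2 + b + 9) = -4*b^2 - 2*b - 19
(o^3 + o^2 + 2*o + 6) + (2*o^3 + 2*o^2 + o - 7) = 3*o^3 + 3*o^2 + 3*o - 1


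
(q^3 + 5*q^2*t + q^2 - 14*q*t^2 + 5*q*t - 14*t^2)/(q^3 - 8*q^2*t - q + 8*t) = (q^2 + 5*q*t - 14*t^2)/(q^2 - 8*q*t - q + 8*t)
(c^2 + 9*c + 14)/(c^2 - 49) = (c + 2)/(c - 7)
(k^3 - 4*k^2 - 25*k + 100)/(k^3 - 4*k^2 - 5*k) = (k^2 + k - 20)/(k*(k + 1))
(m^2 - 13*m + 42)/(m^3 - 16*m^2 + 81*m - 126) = 1/(m - 3)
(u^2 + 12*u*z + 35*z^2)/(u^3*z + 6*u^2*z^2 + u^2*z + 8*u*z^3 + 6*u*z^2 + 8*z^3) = (u^2 + 12*u*z + 35*z^2)/(z*(u^3 + 6*u^2*z + u^2 + 8*u*z^2 + 6*u*z + 8*z^2))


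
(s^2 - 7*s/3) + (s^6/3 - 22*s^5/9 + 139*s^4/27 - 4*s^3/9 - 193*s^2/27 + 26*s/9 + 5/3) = s^6/3 - 22*s^5/9 + 139*s^4/27 - 4*s^3/9 - 166*s^2/27 + 5*s/9 + 5/3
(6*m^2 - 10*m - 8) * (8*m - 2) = 48*m^3 - 92*m^2 - 44*m + 16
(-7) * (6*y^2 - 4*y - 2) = -42*y^2 + 28*y + 14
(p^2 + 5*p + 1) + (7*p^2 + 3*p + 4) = 8*p^2 + 8*p + 5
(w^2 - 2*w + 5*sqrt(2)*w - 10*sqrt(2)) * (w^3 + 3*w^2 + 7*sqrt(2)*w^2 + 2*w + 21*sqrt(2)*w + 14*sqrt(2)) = w^5 + w^4 + 12*sqrt(2)*w^4 + 12*sqrt(2)*w^3 + 66*w^3 - 48*sqrt(2)*w^2 + 66*w^2 - 280*w - 48*sqrt(2)*w - 280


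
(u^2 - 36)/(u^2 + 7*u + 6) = (u - 6)/(u + 1)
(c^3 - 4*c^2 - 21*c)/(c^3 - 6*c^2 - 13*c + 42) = c/(c - 2)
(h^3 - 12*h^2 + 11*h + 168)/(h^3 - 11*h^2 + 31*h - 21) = (h^2 - 5*h - 24)/(h^2 - 4*h + 3)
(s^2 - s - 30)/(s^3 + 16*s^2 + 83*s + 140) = (s - 6)/(s^2 + 11*s + 28)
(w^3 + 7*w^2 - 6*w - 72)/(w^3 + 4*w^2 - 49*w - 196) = (w^2 + 3*w - 18)/(w^2 - 49)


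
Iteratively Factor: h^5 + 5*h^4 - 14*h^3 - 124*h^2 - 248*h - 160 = (h + 2)*(h^4 + 3*h^3 - 20*h^2 - 84*h - 80) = (h + 2)*(h + 4)*(h^3 - h^2 - 16*h - 20) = (h + 2)^2*(h + 4)*(h^2 - 3*h - 10) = (h - 5)*(h + 2)^2*(h + 4)*(h + 2)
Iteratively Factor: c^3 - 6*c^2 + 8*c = (c - 4)*(c^2 - 2*c) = c*(c - 4)*(c - 2)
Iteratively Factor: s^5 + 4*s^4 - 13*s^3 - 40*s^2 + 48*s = (s)*(s^4 + 4*s^3 - 13*s^2 - 40*s + 48) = s*(s - 3)*(s^3 + 7*s^2 + 8*s - 16) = s*(s - 3)*(s + 4)*(s^2 + 3*s - 4) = s*(s - 3)*(s + 4)^2*(s - 1)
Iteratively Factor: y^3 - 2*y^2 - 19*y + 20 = (y - 1)*(y^2 - y - 20) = (y - 1)*(y + 4)*(y - 5)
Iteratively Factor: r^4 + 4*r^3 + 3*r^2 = (r)*(r^3 + 4*r^2 + 3*r) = r*(r + 1)*(r^2 + 3*r) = r*(r + 1)*(r + 3)*(r)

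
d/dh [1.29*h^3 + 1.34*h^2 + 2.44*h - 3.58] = 3.87*h^2 + 2.68*h + 2.44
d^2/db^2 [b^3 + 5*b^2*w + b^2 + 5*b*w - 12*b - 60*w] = 6*b + 10*w + 2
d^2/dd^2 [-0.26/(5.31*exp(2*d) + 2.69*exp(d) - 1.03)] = ((5.5224*exp(d) + 0.6994)*(5.31*exp(2*d) + 2.69*exp(d) - 1.03) - 0.26*(10.62*exp(d) + 2.69)*(21.24*exp(d) + 5.38)*exp(d))*exp(d)/(5.31*exp(2*d) + 2.69*exp(d) - 1.03)^3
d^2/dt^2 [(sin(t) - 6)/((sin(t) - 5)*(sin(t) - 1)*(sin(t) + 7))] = (-4*sin(t)^6 + 47*sin(t)^5 - 30*sin(t)^4 - 98*sin(t)^3 - 2464*sin(t)^2 + 4491*sin(t) + 13418)/((sin(t) - 5)^3*(sin(t) - 1)^2*(sin(t) + 7)^3)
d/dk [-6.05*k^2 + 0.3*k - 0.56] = 0.3 - 12.1*k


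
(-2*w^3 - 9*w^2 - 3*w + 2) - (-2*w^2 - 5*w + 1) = -2*w^3 - 7*w^2 + 2*w + 1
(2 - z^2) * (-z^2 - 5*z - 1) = z^4 + 5*z^3 - z^2 - 10*z - 2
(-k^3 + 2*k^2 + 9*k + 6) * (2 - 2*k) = 2*k^4 - 6*k^3 - 14*k^2 + 6*k + 12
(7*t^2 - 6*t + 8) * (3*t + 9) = 21*t^3 + 45*t^2 - 30*t + 72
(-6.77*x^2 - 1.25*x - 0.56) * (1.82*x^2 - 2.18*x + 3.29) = -12.3214*x^4 + 12.4836*x^3 - 20.5675*x^2 - 2.8917*x - 1.8424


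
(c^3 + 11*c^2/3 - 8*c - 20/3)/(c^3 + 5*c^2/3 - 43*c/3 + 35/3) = (3*c^2 - 4*c - 4)/(3*c^2 - 10*c + 7)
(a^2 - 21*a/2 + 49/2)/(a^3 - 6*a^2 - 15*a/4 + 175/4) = 2*(a - 7)/(2*a^2 - 5*a - 25)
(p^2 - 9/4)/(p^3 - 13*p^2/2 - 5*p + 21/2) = (p - 3/2)/(p^2 - 8*p + 7)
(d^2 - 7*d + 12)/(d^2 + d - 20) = (d - 3)/(d + 5)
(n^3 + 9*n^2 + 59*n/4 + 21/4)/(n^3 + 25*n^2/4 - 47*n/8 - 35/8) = 2*(2*n + 3)/(4*n - 5)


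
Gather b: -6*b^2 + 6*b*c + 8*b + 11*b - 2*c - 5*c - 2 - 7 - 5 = -6*b^2 + b*(6*c + 19) - 7*c - 14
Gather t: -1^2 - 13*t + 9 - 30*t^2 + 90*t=-30*t^2 + 77*t + 8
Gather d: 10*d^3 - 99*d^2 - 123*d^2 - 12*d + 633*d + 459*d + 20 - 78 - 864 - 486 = 10*d^3 - 222*d^2 + 1080*d - 1408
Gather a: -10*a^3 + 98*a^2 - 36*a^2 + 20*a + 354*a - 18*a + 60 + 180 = -10*a^3 + 62*a^2 + 356*a + 240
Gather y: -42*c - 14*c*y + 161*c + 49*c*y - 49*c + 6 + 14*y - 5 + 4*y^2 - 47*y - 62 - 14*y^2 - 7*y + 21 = 70*c - 10*y^2 + y*(35*c - 40) - 40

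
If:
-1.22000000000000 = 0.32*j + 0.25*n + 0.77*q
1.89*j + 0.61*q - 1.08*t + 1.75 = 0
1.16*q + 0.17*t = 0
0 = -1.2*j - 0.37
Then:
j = -0.31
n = -4.03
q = -0.15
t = 1.00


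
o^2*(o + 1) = o^3 + o^2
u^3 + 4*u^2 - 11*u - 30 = (u - 3)*(u + 2)*(u + 5)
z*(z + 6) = z^2 + 6*z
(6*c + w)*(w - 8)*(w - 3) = 6*c*w^2 - 66*c*w + 144*c + w^3 - 11*w^2 + 24*w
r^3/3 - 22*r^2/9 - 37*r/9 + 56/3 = (r/3 + 1)*(r - 8)*(r - 7/3)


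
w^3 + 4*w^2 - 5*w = w*(w - 1)*(w + 5)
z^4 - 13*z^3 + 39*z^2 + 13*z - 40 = (z - 8)*(z - 5)*(z - 1)*(z + 1)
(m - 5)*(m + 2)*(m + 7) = m^3 + 4*m^2 - 31*m - 70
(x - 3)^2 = x^2 - 6*x + 9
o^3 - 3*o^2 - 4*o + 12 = (o - 3)*(o - 2)*(o + 2)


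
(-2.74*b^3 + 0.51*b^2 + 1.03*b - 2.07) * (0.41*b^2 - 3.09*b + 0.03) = -1.1234*b^5 + 8.6757*b^4 - 1.2358*b^3 - 4.0161*b^2 + 6.4272*b - 0.0621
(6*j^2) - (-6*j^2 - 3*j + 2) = 12*j^2 + 3*j - 2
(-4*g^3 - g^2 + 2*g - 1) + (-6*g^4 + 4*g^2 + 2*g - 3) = -6*g^4 - 4*g^3 + 3*g^2 + 4*g - 4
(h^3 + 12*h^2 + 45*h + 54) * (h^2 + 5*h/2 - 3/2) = h^5 + 29*h^4/2 + 147*h^3/2 + 297*h^2/2 + 135*h/2 - 81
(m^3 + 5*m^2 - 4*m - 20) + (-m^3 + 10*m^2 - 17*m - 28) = 15*m^2 - 21*m - 48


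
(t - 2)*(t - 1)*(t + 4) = t^3 + t^2 - 10*t + 8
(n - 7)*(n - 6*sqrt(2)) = n^2 - 6*sqrt(2)*n - 7*n + 42*sqrt(2)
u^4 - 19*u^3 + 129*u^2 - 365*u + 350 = (u - 7)*(u - 5)^2*(u - 2)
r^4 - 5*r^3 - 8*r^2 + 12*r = r*(r - 6)*(r - 1)*(r + 2)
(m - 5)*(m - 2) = m^2 - 7*m + 10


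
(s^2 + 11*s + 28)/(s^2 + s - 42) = (s + 4)/(s - 6)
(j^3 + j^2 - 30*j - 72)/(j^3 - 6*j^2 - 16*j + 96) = (j + 3)/(j - 4)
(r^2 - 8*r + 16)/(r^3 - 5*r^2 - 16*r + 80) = (r - 4)/(r^2 - r - 20)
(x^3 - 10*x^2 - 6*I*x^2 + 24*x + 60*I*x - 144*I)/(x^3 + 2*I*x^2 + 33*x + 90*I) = (x^2 - 10*x + 24)/(x^2 + 8*I*x - 15)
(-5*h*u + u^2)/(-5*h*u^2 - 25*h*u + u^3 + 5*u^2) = 1/(u + 5)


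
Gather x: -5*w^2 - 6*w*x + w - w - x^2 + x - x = -5*w^2 - 6*w*x - x^2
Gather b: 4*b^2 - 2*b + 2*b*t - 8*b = 4*b^2 + b*(2*t - 10)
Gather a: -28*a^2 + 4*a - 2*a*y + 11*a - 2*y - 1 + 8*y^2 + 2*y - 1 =-28*a^2 + a*(15 - 2*y) + 8*y^2 - 2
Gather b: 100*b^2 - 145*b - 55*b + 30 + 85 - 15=100*b^2 - 200*b + 100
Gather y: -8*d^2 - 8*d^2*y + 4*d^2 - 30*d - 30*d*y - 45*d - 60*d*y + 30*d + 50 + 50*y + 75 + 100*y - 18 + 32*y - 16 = -4*d^2 - 45*d + y*(-8*d^2 - 90*d + 182) + 91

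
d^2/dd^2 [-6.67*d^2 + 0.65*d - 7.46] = -13.3400000000000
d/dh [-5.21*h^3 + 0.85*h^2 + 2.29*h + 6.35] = -15.63*h^2 + 1.7*h + 2.29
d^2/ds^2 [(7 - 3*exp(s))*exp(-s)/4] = 7*exp(-s)/4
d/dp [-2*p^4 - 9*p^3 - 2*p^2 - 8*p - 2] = -8*p^3 - 27*p^2 - 4*p - 8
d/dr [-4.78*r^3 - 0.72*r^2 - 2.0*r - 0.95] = -14.34*r^2 - 1.44*r - 2.0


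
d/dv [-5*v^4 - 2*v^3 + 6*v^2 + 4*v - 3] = -20*v^3 - 6*v^2 + 12*v + 4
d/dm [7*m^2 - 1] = 14*m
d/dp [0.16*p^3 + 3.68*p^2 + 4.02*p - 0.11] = 0.48*p^2 + 7.36*p + 4.02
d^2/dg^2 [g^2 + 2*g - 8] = 2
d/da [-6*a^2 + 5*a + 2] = 5 - 12*a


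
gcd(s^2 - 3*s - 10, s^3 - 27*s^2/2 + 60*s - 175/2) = s - 5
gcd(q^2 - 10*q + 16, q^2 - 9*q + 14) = q - 2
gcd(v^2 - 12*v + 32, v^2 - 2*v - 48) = v - 8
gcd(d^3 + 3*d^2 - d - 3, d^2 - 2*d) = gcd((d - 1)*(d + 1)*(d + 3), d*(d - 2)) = 1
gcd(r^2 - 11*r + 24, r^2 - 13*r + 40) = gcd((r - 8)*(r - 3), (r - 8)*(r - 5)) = r - 8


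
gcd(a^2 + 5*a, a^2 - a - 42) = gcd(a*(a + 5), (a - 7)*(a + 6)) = 1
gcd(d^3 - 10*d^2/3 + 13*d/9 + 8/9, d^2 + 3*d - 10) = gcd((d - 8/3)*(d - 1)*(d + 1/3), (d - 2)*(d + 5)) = 1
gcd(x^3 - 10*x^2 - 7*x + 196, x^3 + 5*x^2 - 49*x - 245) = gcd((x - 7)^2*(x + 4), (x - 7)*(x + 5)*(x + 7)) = x - 7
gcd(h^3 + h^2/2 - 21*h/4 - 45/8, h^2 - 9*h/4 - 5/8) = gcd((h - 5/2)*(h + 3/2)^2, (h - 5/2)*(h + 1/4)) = h - 5/2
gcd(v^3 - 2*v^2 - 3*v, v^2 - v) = v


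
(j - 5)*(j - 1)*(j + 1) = j^3 - 5*j^2 - j + 5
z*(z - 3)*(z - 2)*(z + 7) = z^4 + 2*z^3 - 29*z^2 + 42*z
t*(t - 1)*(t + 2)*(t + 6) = t^4 + 7*t^3 + 4*t^2 - 12*t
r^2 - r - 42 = (r - 7)*(r + 6)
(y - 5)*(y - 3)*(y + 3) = y^3 - 5*y^2 - 9*y + 45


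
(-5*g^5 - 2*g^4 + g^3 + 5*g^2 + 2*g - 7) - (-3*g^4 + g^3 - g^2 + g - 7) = -5*g^5 + g^4 + 6*g^2 + g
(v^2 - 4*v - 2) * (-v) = -v^3 + 4*v^2 + 2*v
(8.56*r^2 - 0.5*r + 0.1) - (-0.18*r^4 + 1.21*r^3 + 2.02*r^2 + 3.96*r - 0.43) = 0.18*r^4 - 1.21*r^3 + 6.54*r^2 - 4.46*r + 0.53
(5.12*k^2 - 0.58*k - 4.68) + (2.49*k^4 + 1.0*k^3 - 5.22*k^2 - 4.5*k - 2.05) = 2.49*k^4 + 1.0*k^3 - 0.0999999999999996*k^2 - 5.08*k - 6.73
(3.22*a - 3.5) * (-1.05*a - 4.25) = -3.381*a^2 - 10.01*a + 14.875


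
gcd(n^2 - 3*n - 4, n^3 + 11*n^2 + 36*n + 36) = 1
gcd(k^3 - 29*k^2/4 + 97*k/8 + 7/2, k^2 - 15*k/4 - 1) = k^2 - 15*k/4 - 1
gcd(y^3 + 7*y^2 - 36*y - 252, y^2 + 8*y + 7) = y + 7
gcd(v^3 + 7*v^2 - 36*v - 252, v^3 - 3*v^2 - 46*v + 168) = v^2 + v - 42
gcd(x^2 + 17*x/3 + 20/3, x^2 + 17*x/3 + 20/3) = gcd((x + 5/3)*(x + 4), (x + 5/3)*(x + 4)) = x^2 + 17*x/3 + 20/3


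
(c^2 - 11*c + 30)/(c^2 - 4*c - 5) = (c - 6)/(c + 1)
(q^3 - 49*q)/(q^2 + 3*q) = (q^2 - 49)/(q + 3)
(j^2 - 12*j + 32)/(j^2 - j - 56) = (j - 4)/(j + 7)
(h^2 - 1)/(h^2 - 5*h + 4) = (h + 1)/(h - 4)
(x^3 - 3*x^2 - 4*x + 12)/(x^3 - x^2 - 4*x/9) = 9*(-x^3 + 3*x^2 + 4*x - 12)/(x*(-9*x^2 + 9*x + 4))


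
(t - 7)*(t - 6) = t^2 - 13*t + 42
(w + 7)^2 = w^2 + 14*w + 49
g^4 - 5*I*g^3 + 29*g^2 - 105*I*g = g*(g - 7*I)*(g - 3*I)*(g + 5*I)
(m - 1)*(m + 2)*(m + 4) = m^3 + 5*m^2 + 2*m - 8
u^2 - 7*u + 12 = (u - 4)*(u - 3)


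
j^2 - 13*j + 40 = (j - 8)*(j - 5)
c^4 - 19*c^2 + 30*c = c*(c - 3)*(c - 2)*(c + 5)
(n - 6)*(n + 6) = n^2 - 36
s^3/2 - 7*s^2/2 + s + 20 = (s/2 + 1)*(s - 5)*(s - 4)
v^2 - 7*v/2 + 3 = (v - 2)*(v - 3/2)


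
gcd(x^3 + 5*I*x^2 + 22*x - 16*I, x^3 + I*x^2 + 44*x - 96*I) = x + 8*I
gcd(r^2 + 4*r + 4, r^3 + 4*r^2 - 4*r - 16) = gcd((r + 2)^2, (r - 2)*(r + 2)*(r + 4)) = r + 2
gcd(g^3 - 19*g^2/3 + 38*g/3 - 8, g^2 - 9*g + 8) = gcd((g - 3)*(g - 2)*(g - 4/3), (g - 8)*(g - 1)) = 1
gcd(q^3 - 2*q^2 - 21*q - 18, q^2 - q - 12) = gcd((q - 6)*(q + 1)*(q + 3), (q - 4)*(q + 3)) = q + 3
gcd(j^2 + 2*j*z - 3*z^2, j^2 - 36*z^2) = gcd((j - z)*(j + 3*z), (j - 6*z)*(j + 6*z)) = 1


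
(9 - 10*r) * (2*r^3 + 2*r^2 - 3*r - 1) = -20*r^4 - 2*r^3 + 48*r^2 - 17*r - 9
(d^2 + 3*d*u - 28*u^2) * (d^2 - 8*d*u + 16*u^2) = d^4 - 5*d^3*u - 36*d^2*u^2 + 272*d*u^3 - 448*u^4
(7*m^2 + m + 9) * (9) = 63*m^2 + 9*m + 81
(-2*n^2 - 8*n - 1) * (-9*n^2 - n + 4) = 18*n^4 + 74*n^3 + 9*n^2 - 31*n - 4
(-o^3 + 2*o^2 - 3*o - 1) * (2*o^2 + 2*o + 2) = -2*o^5 + 2*o^4 - 4*o^3 - 4*o^2 - 8*o - 2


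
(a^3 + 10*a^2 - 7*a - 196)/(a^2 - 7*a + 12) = (a^2 + 14*a + 49)/(a - 3)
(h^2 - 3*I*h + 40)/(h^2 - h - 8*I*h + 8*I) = (h + 5*I)/(h - 1)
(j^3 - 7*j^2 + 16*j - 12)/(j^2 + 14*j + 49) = (j^3 - 7*j^2 + 16*j - 12)/(j^2 + 14*j + 49)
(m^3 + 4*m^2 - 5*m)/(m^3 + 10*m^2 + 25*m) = (m - 1)/(m + 5)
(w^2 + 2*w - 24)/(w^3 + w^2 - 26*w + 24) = 1/(w - 1)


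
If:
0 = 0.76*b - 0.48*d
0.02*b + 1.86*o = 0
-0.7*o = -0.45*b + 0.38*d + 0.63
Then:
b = -4.37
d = -6.92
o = 0.05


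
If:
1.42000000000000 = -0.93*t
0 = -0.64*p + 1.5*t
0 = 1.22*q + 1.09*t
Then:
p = -3.58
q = 1.36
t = -1.53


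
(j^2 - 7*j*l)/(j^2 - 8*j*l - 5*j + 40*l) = j*(j - 7*l)/(j^2 - 8*j*l - 5*j + 40*l)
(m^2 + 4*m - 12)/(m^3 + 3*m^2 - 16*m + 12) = 1/(m - 1)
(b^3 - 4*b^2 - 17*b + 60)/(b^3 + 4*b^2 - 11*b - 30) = (b^2 - b - 20)/(b^2 + 7*b + 10)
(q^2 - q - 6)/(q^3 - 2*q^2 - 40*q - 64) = (q - 3)/(q^2 - 4*q - 32)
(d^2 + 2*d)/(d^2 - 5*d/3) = 3*(d + 2)/(3*d - 5)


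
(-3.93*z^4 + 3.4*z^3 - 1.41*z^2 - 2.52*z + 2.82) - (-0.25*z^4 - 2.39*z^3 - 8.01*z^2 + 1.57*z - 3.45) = -3.68*z^4 + 5.79*z^3 + 6.6*z^2 - 4.09*z + 6.27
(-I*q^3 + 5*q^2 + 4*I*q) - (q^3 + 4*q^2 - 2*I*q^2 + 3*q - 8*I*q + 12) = -q^3 - I*q^3 + q^2 + 2*I*q^2 - 3*q + 12*I*q - 12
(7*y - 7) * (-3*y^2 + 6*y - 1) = -21*y^3 + 63*y^2 - 49*y + 7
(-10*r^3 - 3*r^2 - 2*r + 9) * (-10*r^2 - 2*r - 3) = 100*r^5 + 50*r^4 + 56*r^3 - 77*r^2 - 12*r - 27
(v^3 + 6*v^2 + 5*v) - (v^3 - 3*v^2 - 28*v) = 9*v^2 + 33*v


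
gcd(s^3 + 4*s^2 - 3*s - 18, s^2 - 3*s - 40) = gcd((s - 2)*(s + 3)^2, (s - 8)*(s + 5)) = 1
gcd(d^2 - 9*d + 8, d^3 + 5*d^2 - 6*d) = d - 1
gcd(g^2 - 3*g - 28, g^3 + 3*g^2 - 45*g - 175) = g - 7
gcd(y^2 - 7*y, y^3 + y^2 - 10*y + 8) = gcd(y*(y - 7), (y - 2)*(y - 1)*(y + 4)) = 1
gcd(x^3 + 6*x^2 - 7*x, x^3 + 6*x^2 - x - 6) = x - 1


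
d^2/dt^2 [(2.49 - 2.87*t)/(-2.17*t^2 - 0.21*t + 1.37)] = ((9.6012 - 37.3674*t)*(2.17*t^2 + 0.21*t - 1.37) + (2.87*t - 2.49)*(4.34*t + 0.21)*(8.68*t + 0.42))/(2.17*t^2 + 0.21*t - 1.37)^3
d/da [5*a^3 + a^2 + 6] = a*(15*a + 2)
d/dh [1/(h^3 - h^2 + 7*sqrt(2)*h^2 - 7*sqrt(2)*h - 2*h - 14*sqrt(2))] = (-3*h^2 - 14*sqrt(2)*h + 2*h + 2 + 7*sqrt(2))/(-h^3 - 7*sqrt(2)*h^2 + h^2 + 2*h + 7*sqrt(2)*h + 14*sqrt(2))^2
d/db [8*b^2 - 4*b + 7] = 16*b - 4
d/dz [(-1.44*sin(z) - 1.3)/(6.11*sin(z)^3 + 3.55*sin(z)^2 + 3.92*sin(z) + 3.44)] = (17.5968*sin(z)^3 + 28.941*sin(z)^2 + 9.23*sin(z) + 0.1424)*cos(z)/(37.3321*sin(z)^6 + 43.381*sin(z)^5 + 60.5049*sin(z)^4 + 69.8688*sin(z)^3 + 39.7904*sin(z)^2 + 26.9696*sin(z) + 11.8336)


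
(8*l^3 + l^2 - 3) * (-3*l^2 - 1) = -24*l^5 - 3*l^4 - 8*l^3 + 8*l^2 + 3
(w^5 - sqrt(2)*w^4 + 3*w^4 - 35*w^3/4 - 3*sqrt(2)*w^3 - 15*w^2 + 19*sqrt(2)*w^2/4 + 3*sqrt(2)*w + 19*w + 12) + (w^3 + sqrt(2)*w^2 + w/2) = w^5 - sqrt(2)*w^4 + 3*w^4 - 31*w^3/4 - 3*sqrt(2)*w^3 - 15*w^2 + 23*sqrt(2)*w^2/4 + 3*sqrt(2)*w + 39*w/2 + 12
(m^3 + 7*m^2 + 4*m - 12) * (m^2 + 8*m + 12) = m^5 + 15*m^4 + 72*m^3 + 104*m^2 - 48*m - 144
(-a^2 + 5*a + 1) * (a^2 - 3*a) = -a^4 + 8*a^3 - 14*a^2 - 3*a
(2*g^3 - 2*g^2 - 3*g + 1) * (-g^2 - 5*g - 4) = -2*g^5 - 8*g^4 + 5*g^3 + 22*g^2 + 7*g - 4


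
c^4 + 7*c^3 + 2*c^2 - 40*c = c*(c - 2)*(c + 4)*(c + 5)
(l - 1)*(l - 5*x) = l^2 - 5*l*x - l + 5*x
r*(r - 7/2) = r^2 - 7*r/2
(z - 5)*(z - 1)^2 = z^3 - 7*z^2 + 11*z - 5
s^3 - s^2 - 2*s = s*(s - 2)*(s + 1)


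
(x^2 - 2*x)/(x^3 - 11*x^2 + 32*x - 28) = x/(x^2 - 9*x + 14)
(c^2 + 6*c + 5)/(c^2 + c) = (c + 5)/c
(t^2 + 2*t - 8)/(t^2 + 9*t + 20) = (t - 2)/(t + 5)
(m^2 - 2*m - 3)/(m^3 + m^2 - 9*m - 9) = 1/(m + 3)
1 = 1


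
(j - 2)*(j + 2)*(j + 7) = j^3 + 7*j^2 - 4*j - 28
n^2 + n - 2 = (n - 1)*(n + 2)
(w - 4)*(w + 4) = w^2 - 16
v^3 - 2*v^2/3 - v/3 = v*(v - 1)*(v + 1/3)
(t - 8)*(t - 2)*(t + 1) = t^3 - 9*t^2 + 6*t + 16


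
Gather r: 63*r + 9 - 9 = 63*r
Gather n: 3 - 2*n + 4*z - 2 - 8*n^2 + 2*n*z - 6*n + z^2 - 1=-8*n^2 + n*(2*z - 8) + z^2 + 4*z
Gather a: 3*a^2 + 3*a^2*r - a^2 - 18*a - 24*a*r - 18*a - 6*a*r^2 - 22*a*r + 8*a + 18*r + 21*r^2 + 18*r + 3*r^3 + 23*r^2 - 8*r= a^2*(3*r + 2) + a*(-6*r^2 - 46*r - 28) + 3*r^3 + 44*r^2 + 28*r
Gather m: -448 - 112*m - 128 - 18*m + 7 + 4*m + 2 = -126*m - 567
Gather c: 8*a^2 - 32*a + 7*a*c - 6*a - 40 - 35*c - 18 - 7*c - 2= 8*a^2 - 38*a + c*(7*a - 42) - 60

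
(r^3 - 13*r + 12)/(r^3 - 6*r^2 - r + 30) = (r^2 + 3*r - 4)/(r^2 - 3*r - 10)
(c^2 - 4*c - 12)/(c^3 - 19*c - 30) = (c - 6)/(c^2 - 2*c - 15)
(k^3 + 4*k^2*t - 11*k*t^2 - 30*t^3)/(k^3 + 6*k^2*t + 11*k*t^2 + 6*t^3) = (k^2 + 2*k*t - 15*t^2)/(k^2 + 4*k*t + 3*t^2)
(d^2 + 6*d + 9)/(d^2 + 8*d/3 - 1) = 3*(d + 3)/(3*d - 1)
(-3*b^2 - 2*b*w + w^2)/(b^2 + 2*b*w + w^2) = (-3*b + w)/(b + w)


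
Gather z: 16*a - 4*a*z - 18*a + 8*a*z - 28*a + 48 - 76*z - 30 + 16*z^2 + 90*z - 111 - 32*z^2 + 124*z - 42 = -30*a - 16*z^2 + z*(4*a + 138) - 135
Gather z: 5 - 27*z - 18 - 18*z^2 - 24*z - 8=-18*z^2 - 51*z - 21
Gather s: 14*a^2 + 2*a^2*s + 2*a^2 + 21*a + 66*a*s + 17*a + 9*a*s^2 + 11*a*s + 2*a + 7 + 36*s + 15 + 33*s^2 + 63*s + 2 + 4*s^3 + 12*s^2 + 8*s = 16*a^2 + 40*a + 4*s^3 + s^2*(9*a + 45) + s*(2*a^2 + 77*a + 107) + 24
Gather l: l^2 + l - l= l^2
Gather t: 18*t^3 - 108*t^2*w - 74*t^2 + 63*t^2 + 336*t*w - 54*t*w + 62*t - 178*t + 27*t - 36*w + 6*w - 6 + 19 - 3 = 18*t^3 + t^2*(-108*w - 11) + t*(282*w - 89) - 30*w + 10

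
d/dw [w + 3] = 1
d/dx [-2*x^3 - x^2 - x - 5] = -6*x^2 - 2*x - 1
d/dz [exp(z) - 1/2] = exp(z)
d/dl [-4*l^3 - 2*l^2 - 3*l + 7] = -12*l^2 - 4*l - 3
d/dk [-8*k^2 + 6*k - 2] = 6 - 16*k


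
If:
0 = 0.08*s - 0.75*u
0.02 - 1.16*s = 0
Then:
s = 0.02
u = 0.00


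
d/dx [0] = 0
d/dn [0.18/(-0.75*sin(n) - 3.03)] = 0.135*cos(n)/(0.75*sin(n) + 3.03)^2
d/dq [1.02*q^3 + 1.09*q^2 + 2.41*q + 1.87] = 3.06*q^2 + 2.18*q + 2.41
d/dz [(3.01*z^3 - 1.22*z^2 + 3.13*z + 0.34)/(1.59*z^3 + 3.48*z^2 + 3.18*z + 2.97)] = (-1.77635683940025e-15*z^5 + 12.4146*z^4 + 9.1902*z^3 + 10.4253*z^2 - 9.6132*z + 8.2149)/(2.5281*z^6 + 11.0664*z^5 + 22.2228*z^4 + 31.5774*z^3 + 30.7836*z^2 + 18.8892*z + 8.8209)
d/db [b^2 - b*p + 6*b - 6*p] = 2*b - p + 6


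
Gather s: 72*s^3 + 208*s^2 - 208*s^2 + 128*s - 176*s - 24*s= 72*s^3 - 72*s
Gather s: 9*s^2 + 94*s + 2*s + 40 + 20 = 9*s^2 + 96*s + 60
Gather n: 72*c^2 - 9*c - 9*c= 72*c^2 - 18*c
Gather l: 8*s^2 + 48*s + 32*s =8*s^2 + 80*s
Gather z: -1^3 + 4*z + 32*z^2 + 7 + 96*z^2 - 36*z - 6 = 128*z^2 - 32*z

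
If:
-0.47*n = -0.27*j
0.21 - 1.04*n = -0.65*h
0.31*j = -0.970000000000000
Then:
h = -3.20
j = -3.13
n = -1.80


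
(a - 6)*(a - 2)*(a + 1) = a^3 - 7*a^2 + 4*a + 12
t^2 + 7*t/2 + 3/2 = (t + 1/2)*(t + 3)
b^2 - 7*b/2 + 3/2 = (b - 3)*(b - 1/2)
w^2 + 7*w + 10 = (w + 2)*(w + 5)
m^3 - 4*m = m*(m - 2)*(m + 2)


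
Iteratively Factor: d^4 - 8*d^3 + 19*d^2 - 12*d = (d - 3)*(d^3 - 5*d^2 + 4*d) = (d - 3)*(d - 1)*(d^2 - 4*d) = (d - 4)*(d - 3)*(d - 1)*(d)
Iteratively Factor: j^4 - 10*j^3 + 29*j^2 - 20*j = (j - 1)*(j^3 - 9*j^2 + 20*j) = (j - 5)*(j - 1)*(j^2 - 4*j) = j*(j - 5)*(j - 1)*(j - 4)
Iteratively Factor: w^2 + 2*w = (w + 2)*(w)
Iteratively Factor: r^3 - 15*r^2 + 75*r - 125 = (r - 5)*(r^2 - 10*r + 25) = (r - 5)^2*(r - 5)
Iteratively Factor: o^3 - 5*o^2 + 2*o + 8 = (o - 2)*(o^2 - 3*o - 4) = (o - 4)*(o - 2)*(o + 1)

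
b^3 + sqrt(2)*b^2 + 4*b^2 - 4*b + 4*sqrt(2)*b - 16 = (b + 4)*(b - sqrt(2))*(b + 2*sqrt(2))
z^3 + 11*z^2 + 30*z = z*(z + 5)*(z + 6)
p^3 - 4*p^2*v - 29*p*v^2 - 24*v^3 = (p - 8*v)*(p + v)*(p + 3*v)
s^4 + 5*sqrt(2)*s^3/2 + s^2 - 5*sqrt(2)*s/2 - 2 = (s - 1)*(s + 2*sqrt(2))*(sqrt(2)*s/2 + sqrt(2)/2)*(sqrt(2)*s + 1)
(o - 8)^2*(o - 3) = o^3 - 19*o^2 + 112*o - 192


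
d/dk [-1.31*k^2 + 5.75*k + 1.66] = 5.75 - 2.62*k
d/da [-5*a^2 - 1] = -10*a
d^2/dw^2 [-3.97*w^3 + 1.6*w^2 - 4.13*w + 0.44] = 3.2 - 23.82*w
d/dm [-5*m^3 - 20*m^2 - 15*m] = -15*m^2 - 40*m - 15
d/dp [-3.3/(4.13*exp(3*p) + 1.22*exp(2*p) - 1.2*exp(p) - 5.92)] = (40.887*exp(2*p) + 8.052*exp(p) - 3.96)*exp(p)/(4.13*exp(3*p) + 1.22*exp(2*p) - 1.2*exp(p) - 5.92)^2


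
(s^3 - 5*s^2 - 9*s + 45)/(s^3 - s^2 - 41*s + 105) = (s + 3)/(s + 7)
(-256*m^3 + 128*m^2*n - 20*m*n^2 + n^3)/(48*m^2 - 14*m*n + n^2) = (-32*m^2 + 12*m*n - n^2)/(6*m - n)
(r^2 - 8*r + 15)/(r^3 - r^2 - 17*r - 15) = (r - 3)/(r^2 + 4*r + 3)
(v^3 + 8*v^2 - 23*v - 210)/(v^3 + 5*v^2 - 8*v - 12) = (v^2 + 2*v - 35)/(v^2 - v - 2)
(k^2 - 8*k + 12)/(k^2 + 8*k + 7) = (k^2 - 8*k + 12)/(k^2 + 8*k + 7)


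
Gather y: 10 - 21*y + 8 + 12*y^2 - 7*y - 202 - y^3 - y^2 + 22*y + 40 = -y^3 + 11*y^2 - 6*y - 144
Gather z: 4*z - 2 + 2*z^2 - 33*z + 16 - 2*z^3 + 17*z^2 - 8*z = -2*z^3 + 19*z^2 - 37*z + 14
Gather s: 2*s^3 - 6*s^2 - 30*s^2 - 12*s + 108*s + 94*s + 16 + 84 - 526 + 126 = 2*s^3 - 36*s^2 + 190*s - 300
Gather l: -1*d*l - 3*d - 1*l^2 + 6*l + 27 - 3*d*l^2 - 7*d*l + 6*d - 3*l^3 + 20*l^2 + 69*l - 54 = 3*d - 3*l^3 + l^2*(19 - 3*d) + l*(75 - 8*d) - 27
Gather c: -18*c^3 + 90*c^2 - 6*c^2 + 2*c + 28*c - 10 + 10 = -18*c^3 + 84*c^2 + 30*c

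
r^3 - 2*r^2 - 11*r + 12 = (r - 4)*(r - 1)*(r + 3)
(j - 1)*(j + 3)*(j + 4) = j^3 + 6*j^2 + 5*j - 12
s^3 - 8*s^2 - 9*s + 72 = (s - 8)*(s - 3)*(s + 3)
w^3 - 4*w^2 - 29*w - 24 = (w - 8)*(w + 1)*(w + 3)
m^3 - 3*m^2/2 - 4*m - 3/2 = (m - 3)*(m + 1/2)*(m + 1)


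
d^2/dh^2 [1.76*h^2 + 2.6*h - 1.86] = 3.52000000000000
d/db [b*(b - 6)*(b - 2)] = 3*b^2 - 16*b + 12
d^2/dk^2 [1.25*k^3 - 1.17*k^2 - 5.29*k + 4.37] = 7.5*k - 2.34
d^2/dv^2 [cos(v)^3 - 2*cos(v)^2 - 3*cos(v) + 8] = 9*sin(v)^2*cos(v) - 8*sin(v)^2 + 4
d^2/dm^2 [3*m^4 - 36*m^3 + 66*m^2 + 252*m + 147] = 36*m^2 - 216*m + 132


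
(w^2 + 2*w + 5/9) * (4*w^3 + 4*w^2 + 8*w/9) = 4*w^5 + 12*w^4 + 100*w^3/9 + 4*w^2 + 40*w/81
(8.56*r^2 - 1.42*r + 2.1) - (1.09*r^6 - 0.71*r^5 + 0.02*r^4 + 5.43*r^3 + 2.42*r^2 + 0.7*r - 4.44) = -1.09*r^6 + 0.71*r^5 - 0.02*r^4 - 5.43*r^3 + 6.14*r^2 - 2.12*r + 6.54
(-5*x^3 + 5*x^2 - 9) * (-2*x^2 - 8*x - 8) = 10*x^5 + 30*x^4 - 22*x^2 + 72*x + 72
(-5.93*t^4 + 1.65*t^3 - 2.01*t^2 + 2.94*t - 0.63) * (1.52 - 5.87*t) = 34.8091*t^5 - 18.6991*t^4 + 14.3067*t^3 - 20.313*t^2 + 8.1669*t - 0.9576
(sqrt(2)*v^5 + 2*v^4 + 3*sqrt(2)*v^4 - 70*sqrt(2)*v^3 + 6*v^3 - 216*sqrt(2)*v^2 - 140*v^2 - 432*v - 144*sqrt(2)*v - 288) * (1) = sqrt(2)*v^5 + 2*v^4 + 3*sqrt(2)*v^4 - 70*sqrt(2)*v^3 + 6*v^3 - 216*sqrt(2)*v^2 - 140*v^2 - 432*v - 144*sqrt(2)*v - 288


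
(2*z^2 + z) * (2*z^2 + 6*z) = 4*z^4 + 14*z^3 + 6*z^2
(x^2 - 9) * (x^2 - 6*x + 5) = x^4 - 6*x^3 - 4*x^2 + 54*x - 45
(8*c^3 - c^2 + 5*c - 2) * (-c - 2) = -8*c^4 - 15*c^3 - 3*c^2 - 8*c + 4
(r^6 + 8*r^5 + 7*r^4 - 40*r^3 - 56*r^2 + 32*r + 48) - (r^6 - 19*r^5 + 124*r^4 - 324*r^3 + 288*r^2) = 27*r^5 - 117*r^4 + 284*r^3 - 344*r^2 + 32*r + 48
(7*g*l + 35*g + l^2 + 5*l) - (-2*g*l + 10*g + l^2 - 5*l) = 9*g*l + 25*g + 10*l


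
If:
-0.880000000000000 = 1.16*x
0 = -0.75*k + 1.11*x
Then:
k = -1.12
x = -0.76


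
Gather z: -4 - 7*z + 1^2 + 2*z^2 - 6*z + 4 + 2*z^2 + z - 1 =4*z^2 - 12*z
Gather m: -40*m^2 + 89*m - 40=-40*m^2 + 89*m - 40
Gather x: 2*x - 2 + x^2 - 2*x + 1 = x^2 - 1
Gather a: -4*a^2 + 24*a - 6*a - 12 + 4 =-4*a^2 + 18*a - 8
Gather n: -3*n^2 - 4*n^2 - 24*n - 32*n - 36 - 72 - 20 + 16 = -7*n^2 - 56*n - 112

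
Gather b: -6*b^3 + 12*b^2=-6*b^3 + 12*b^2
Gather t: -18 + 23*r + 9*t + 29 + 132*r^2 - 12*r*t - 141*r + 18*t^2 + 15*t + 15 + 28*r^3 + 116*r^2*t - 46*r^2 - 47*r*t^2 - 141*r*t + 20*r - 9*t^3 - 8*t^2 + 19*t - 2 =28*r^3 + 86*r^2 - 98*r - 9*t^3 + t^2*(10 - 47*r) + t*(116*r^2 - 153*r + 43) + 24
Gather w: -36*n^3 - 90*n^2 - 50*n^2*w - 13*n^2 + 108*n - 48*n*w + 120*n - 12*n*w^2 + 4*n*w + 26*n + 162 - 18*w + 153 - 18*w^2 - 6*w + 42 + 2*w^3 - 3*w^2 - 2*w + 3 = -36*n^3 - 103*n^2 + 254*n + 2*w^3 + w^2*(-12*n - 21) + w*(-50*n^2 - 44*n - 26) + 360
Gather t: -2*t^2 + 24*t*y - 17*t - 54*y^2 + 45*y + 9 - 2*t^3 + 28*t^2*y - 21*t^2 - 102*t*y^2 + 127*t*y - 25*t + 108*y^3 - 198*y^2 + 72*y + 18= -2*t^3 + t^2*(28*y - 23) + t*(-102*y^2 + 151*y - 42) + 108*y^3 - 252*y^2 + 117*y + 27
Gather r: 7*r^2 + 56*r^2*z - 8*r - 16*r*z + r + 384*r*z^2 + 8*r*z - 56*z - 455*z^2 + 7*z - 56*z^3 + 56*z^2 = r^2*(56*z + 7) + r*(384*z^2 - 8*z - 7) - 56*z^3 - 399*z^2 - 49*z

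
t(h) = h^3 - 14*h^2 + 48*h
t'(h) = 3*h^2 - 28*h + 48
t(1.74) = 46.40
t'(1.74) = 8.36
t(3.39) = 40.79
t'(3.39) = -12.44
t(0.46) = 19.21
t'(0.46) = 35.75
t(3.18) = 43.22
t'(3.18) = -10.70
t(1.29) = 40.77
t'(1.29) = 16.87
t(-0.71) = -41.50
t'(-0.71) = 69.39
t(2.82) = 46.45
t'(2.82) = -7.10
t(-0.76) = -45.01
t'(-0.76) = 71.01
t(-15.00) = -7245.00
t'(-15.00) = 1143.00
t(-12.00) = -4320.00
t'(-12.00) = 816.00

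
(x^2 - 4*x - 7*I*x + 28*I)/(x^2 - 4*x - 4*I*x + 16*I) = (x - 7*I)/(x - 4*I)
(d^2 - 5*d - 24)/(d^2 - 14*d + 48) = (d + 3)/(d - 6)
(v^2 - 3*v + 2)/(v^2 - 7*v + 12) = (v^2 - 3*v + 2)/(v^2 - 7*v + 12)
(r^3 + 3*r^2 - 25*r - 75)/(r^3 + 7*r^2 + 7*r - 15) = (r - 5)/(r - 1)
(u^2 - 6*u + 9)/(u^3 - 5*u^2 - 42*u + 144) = (u - 3)/(u^2 - 2*u - 48)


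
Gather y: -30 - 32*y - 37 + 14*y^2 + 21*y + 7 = 14*y^2 - 11*y - 60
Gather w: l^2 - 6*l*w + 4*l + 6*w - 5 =l^2 + 4*l + w*(6 - 6*l) - 5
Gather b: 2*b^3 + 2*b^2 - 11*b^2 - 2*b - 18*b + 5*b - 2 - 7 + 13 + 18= 2*b^3 - 9*b^2 - 15*b + 22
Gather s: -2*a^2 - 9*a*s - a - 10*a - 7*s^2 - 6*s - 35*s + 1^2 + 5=-2*a^2 - 11*a - 7*s^2 + s*(-9*a - 41) + 6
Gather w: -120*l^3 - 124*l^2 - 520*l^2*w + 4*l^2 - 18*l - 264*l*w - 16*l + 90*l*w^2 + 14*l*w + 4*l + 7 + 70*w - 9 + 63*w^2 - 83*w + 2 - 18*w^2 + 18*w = -120*l^3 - 120*l^2 - 30*l + w^2*(90*l + 45) + w*(-520*l^2 - 250*l + 5)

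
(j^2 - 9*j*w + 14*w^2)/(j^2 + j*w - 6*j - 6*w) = (j^2 - 9*j*w + 14*w^2)/(j^2 + j*w - 6*j - 6*w)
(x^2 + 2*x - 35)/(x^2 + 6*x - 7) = (x - 5)/(x - 1)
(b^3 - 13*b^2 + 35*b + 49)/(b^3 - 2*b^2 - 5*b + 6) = (b^3 - 13*b^2 + 35*b + 49)/(b^3 - 2*b^2 - 5*b + 6)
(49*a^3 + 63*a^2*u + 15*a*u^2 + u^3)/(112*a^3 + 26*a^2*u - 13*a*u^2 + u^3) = (49*a^3 + 63*a^2*u + 15*a*u^2 + u^3)/(112*a^3 + 26*a^2*u - 13*a*u^2 + u^3)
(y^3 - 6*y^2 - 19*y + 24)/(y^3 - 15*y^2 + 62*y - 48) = (y + 3)/(y - 6)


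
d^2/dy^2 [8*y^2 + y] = 16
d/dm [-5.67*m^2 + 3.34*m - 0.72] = 3.34 - 11.34*m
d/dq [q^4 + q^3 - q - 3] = 4*q^3 + 3*q^2 - 1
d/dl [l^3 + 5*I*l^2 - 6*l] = 3*l^2 + 10*I*l - 6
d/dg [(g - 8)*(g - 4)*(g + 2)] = 3*g^2 - 20*g + 8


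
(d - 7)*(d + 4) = d^2 - 3*d - 28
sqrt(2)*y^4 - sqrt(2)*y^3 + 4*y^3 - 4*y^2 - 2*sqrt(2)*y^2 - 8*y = y*(y - 2)*(y + 2*sqrt(2))*(sqrt(2)*y + sqrt(2))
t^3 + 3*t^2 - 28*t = t*(t - 4)*(t + 7)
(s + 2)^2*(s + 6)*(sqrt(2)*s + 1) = sqrt(2)*s^4 + s^3 + 10*sqrt(2)*s^3 + 10*s^2 + 28*sqrt(2)*s^2 + 28*s + 24*sqrt(2)*s + 24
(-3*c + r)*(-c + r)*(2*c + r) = 6*c^3 - 5*c^2*r - 2*c*r^2 + r^3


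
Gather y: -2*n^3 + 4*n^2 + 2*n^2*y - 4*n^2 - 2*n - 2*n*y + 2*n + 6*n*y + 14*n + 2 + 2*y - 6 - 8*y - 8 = -2*n^3 + 14*n + y*(2*n^2 + 4*n - 6) - 12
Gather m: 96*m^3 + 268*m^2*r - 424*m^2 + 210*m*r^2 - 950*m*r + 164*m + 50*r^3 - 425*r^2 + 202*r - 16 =96*m^3 + m^2*(268*r - 424) + m*(210*r^2 - 950*r + 164) + 50*r^3 - 425*r^2 + 202*r - 16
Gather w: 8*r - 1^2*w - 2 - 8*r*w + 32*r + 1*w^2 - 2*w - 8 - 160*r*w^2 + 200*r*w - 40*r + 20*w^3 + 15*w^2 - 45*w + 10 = 20*w^3 + w^2*(16 - 160*r) + w*(192*r - 48)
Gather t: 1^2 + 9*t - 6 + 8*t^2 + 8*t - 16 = 8*t^2 + 17*t - 21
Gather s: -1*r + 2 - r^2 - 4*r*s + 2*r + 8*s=-r^2 + r + s*(8 - 4*r) + 2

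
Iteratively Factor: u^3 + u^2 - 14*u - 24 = (u + 3)*(u^2 - 2*u - 8) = (u + 2)*(u + 3)*(u - 4)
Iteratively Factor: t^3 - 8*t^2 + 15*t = (t)*(t^2 - 8*t + 15) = t*(t - 5)*(t - 3)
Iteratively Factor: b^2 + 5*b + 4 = (b + 4)*(b + 1)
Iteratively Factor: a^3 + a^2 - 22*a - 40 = (a + 4)*(a^2 - 3*a - 10) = (a - 5)*(a + 4)*(a + 2)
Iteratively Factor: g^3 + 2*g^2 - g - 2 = (g + 1)*(g^2 + g - 2) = (g - 1)*(g + 1)*(g + 2)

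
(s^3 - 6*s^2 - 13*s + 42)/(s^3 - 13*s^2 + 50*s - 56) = (s + 3)/(s - 4)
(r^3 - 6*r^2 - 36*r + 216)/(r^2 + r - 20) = (r^3 - 6*r^2 - 36*r + 216)/(r^2 + r - 20)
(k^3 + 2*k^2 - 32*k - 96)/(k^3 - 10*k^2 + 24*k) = (k^2 + 8*k + 16)/(k*(k - 4))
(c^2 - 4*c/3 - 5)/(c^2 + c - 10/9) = 3*(c - 3)/(3*c - 2)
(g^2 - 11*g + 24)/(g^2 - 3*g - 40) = (g - 3)/(g + 5)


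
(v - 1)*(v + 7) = v^2 + 6*v - 7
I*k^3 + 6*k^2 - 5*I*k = k*(k - 5*I)*(I*k + 1)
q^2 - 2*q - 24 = (q - 6)*(q + 4)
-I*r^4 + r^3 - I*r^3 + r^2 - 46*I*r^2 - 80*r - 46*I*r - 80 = (r - 5*I)*(r - 2*I)*(r + 8*I)*(-I*r - I)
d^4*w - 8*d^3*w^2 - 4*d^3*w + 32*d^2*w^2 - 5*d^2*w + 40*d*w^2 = d*(d - 5)*(d - 8*w)*(d*w + w)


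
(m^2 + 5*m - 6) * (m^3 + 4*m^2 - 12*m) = m^5 + 9*m^4 + 2*m^3 - 84*m^2 + 72*m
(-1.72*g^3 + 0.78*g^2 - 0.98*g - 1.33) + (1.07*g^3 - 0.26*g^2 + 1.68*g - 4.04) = -0.65*g^3 + 0.52*g^2 + 0.7*g - 5.37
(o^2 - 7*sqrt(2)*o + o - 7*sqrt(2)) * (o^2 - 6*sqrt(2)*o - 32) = o^4 - 13*sqrt(2)*o^3 + o^3 - 13*sqrt(2)*o^2 + 52*o^2 + 52*o + 224*sqrt(2)*o + 224*sqrt(2)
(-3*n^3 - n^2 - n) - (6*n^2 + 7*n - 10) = -3*n^3 - 7*n^2 - 8*n + 10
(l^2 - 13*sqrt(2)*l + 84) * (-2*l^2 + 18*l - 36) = -2*l^4 + 18*l^3 + 26*sqrt(2)*l^3 - 234*sqrt(2)*l^2 - 204*l^2 + 468*sqrt(2)*l + 1512*l - 3024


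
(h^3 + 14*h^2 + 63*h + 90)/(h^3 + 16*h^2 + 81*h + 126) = (h + 5)/(h + 7)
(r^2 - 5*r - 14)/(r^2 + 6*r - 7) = (r^2 - 5*r - 14)/(r^2 + 6*r - 7)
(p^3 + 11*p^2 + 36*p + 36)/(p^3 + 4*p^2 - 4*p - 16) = (p^2 + 9*p + 18)/(p^2 + 2*p - 8)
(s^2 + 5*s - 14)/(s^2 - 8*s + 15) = (s^2 + 5*s - 14)/(s^2 - 8*s + 15)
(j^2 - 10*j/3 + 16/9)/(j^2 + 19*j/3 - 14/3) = (j - 8/3)/(j + 7)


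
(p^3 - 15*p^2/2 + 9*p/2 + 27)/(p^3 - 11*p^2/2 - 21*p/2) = (p^2 - 9*p + 18)/(p*(p - 7))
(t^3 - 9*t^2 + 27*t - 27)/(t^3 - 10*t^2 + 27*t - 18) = (t^2 - 6*t + 9)/(t^2 - 7*t + 6)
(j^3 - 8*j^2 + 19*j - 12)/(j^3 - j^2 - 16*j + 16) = (j - 3)/(j + 4)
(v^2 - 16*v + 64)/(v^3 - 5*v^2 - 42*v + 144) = (v - 8)/(v^2 + 3*v - 18)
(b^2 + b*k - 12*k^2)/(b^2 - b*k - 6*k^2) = (b + 4*k)/(b + 2*k)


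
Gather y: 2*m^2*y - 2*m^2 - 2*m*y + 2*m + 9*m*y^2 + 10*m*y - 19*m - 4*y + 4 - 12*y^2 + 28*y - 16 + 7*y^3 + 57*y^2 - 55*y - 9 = -2*m^2 - 17*m + 7*y^3 + y^2*(9*m + 45) + y*(2*m^2 + 8*m - 31) - 21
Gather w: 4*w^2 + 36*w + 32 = 4*w^2 + 36*w + 32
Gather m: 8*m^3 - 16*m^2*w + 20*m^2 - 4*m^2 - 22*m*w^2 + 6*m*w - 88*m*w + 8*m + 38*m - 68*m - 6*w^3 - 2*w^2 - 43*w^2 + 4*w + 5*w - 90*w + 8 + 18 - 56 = 8*m^3 + m^2*(16 - 16*w) + m*(-22*w^2 - 82*w - 22) - 6*w^3 - 45*w^2 - 81*w - 30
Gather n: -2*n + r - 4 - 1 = -2*n + r - 5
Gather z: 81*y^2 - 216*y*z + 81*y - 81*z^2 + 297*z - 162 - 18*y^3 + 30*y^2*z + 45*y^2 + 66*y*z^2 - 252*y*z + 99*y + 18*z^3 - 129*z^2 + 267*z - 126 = -18*y^3 + 126*y^2 + 180*y + 18*z^3 + z^2*(66*y - 210) + z*(30*y^2 - 468*y + 564) - 288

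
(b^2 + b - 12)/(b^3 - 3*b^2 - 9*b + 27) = (b + 4)/(b^2 - 9)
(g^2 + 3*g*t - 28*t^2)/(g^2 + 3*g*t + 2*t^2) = (g^2 + 3*g*t - 28*t^2)/(g^2 + 3*g*t + 2*t^2)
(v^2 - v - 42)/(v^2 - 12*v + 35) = (v + 6)/(v - 5)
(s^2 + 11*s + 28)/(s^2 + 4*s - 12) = (s^2 + 11*s + 28)/(s^2 + 4*s - 12)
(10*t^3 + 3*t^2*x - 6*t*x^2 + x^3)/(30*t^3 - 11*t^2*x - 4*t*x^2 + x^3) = (t + x)/(3*t + x)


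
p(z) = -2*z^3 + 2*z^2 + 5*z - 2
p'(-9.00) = -517.00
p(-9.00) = 1573.00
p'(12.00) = -811.00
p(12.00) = -3110.00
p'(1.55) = -3.22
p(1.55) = 3.11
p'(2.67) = -27.09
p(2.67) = -12.46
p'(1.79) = -7.06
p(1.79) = 1.89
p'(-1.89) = -23.99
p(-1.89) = 9.20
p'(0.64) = 5.10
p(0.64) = 1.49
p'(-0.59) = 0.55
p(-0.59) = -3.84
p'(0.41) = 5.63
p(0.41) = 0.25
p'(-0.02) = 4.92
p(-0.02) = -2.10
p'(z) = -6*z^2 + 4*z + 5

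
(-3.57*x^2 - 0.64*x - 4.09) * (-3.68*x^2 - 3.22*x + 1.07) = 13.1376*x^4 + 13.8506*x^3 + 13.2921*x^2 + 12.485*x - 4.3763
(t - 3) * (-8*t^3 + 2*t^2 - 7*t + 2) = -8*t^4 + 26*t^3 - 13*t^2 + 23*t - 6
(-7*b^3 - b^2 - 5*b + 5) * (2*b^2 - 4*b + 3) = -14*b^5 + 26*b^4 - 27*b^3 + 27*b^2 - 35*b + 15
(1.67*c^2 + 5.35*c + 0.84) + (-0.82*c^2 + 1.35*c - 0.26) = 0.85*c^2 + 6.7*c + 0.58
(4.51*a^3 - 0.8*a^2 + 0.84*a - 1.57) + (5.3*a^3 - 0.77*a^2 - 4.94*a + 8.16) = 9.81*a^3 - 1.57*a^2 - 4.1*a + 6.59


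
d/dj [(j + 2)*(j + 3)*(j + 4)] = 3*j^2 + 18*j + 26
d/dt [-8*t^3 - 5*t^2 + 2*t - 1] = -24*t^2 - 10*t + 2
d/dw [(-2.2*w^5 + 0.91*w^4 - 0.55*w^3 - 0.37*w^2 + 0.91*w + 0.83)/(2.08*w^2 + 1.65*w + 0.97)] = (-13.728*w^6 - 10.7344*w^5 - 7.3095*w^4 + 1.7158*w^3 - 4.1038*w^2 - 4.1706*w - 0.4868)/(4.3264*w^4 + 6.864*w^3 + 6.7577*w^2 + 3.201*w + 0.9409)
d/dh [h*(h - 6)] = 2*h - 6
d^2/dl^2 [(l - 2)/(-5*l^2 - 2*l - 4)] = 2*(-4*(l - 2)*(5*l + 1)^2 + (15*l - 8)*(5*l^2 + 2*l + 4))/(5*l^2 + 2*l + 4)^3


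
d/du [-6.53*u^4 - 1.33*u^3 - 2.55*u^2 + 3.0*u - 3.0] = -26.12*u^3 - 3.99*u^2 - 5.1*u + 3.0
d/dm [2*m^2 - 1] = 4*m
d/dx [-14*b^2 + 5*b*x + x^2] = 5*b + 2*x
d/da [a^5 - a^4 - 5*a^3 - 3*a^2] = a*(5*a^3 - 4*a^2 - 15*a - 6)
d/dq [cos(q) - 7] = -sin(q)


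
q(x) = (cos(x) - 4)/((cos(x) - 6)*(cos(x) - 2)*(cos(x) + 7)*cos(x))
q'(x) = (cos(x) - 4)*sin(x)/((cos(x) - 6)*(cos(x) - 2)*(cos(x) + 7)*cos(x)^2) + (cos(x) - 4)*sin(x)/((cos(x) - 6)*(cos(x) - 2)*(cos(x) + 7)^2*cos(x)) + (cos(x) - 4)*sin(x)/((cos(x) - 6)*(cos(x) - 2)^2*(cos(x) + 7)*cos(x)) - sin(x)/((cos(x) - 6)*(cos(x) - 2)*(cos(x) + 7)*cos(x)) + (cos(x) - 4)*sin(x)/((cos(x) - 6)^2*(cos(x) - 2)*(cos(x) + 7)*cos(x)) = (3*cos(x)^4 - 18*cos(x)^3 - 32*cos(x)^2 + 352*cos(x) - 336)*sin(x)/((cos(x) - 6)^2*(cos(x) - 2)^2*(cos(x) + 7)^2*cos(x)^2)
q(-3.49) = 0.04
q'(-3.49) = -0.02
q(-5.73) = -0.08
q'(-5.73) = -0.02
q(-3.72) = 0.05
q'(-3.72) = -0.03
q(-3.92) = 0.06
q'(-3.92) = -0.06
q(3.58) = 0.04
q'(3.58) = 0.02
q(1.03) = -0.11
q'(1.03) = -0.14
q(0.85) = -0.09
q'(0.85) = -0.07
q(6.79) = -0.08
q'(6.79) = -0.02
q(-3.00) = 0.04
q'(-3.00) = 0.01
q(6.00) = -0.08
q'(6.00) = 0.01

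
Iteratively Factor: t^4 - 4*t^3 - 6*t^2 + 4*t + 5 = (t - 5)*(t^3 + t^2 - t - 1) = (t - 5)*(t + 1)*(t^2 - 1) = (t - 5)*(t + 1)^2*(t - 1)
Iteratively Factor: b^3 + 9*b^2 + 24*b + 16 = (b + 1)*(b^2 + 8*b + 16) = (b + 1)*(b + 4)*(b + 4)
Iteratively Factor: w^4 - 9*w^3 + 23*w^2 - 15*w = (w)*(w^3 - 9*w^2 + 23*w - 15) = w*(w - 1)*(w^2 - 8*w + 15) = w*(w - 5)*(w - 1)*(w - 3)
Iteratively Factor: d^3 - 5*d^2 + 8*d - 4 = (d - 1)*(d^2 - 4*d + 4) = (d - 2)*(d - 1)*(d - 2)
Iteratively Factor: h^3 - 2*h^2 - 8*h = (h)*(h^2 - 2*h - 8) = h*(h + 2)*(h - 4)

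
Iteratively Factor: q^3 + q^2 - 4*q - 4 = (q + 1)*(q^2 - 4) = (q + 1)*(q + 2)*(q - 2)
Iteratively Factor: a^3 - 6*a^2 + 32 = (a - 4)*(a^2 - 2*a - 8) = (a - 4)*(a + 2)*(a - 4)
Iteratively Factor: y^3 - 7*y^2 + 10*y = (y)*(y^2 - 7*y + 10) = y*(y - 2)*(y - 5)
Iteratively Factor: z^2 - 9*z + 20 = (z - 4)*(z - 5)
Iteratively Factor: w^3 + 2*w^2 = (w)*(w^2 + 2*w) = w^2*(w + 2)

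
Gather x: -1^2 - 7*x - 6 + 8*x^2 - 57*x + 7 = 8*x^2 - 64*x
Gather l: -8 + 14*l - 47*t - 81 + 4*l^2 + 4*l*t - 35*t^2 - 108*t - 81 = 4*l^2 + l*(4*t + 14) - 35*t^2 - 155*t - 170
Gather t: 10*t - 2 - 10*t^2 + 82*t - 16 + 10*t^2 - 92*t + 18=0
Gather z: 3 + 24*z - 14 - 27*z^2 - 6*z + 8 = -27*z^2 + 18*z - 3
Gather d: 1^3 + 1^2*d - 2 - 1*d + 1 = 0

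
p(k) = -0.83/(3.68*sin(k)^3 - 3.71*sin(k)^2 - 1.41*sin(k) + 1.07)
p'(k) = -0.83*(-11.04*sin(k)^2*cos(k) + 7.42*sin(k)*cos(k) + 1.41*cos(k))/(3.68*sin(k)^3 - 3.71*sin(k)^2 - 1.41*sin(k) + 1.07)^2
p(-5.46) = 1.63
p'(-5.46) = -2.00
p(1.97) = 1.66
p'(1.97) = -1.45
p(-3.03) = -0.71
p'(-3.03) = 0.27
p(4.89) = 0.18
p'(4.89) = 0.11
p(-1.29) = 0.19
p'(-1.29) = 0.20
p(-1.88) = 0.20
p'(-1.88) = -0.23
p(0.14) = -1.02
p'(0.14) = -2.79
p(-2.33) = 0.66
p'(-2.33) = -3.50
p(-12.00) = 4.46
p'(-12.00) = -44.70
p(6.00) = -0.76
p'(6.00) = 1.02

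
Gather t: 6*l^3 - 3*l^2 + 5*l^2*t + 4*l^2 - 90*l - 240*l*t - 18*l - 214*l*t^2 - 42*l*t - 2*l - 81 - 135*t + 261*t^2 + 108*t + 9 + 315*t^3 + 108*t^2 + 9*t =6*l^3 + l^2 - 110*l + 315*t^3 + t^2*(369 - 214*l) + t*(5*l^2 - 282*l - 18) - 72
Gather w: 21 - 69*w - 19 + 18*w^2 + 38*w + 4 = 18*w^2 - 31*w + 6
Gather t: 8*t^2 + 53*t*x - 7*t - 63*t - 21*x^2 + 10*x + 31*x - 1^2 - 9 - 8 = 8*t^2 + t*(53*x - 70) - 21*x^2 + 41*x - 18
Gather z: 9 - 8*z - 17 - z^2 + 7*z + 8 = -z^2 - z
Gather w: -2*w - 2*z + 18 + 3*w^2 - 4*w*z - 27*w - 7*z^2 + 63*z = 3*w^2 + w*(-4*z - 29) - 7*z^2 + 61*z + 18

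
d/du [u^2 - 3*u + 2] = 2*u - 3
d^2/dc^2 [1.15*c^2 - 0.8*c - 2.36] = 2.30000000000000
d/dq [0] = 0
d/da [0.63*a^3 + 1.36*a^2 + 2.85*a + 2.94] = 1.89*a^2 + 2.72*a + 2.85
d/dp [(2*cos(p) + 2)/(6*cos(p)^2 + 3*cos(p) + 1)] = 4*(3*cos(p)^2 + 6*cos(p) + 1)*sin(p)/(-6*sin(p)^2 + 3*cos(p) + 7)^2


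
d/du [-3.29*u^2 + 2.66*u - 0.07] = 2.66 - 6.58*u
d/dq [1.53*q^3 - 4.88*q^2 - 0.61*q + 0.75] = 4.59*q^2 - 9.76*q - 0.61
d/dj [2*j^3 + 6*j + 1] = 6*j^2 + 6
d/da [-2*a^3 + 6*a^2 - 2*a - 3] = -6*a^2 + 12*a - 2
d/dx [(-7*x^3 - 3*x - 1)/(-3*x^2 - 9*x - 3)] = x*(7*x^3 + 42*x^2 + 18*x - 2)/(3*(x^4 + 6*x^3 + 11*x^2 + 6*x + 1))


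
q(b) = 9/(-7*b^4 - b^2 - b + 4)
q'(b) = 9*(28*b^3 + 2*b + 1)/(-7*b^4 - b^2 - b + 4)^2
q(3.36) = -0.01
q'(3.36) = 0.01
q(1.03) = -1.51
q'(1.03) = 8.50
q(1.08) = -1.16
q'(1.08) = 5.73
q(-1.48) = -0.30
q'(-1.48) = -0.91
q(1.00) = -1.80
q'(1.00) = 11.16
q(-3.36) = -0.01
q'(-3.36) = -0.01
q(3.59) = -0.01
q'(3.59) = 0.01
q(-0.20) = 2.17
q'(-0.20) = 0.20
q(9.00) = 0.00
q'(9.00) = 0.00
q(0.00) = 2.25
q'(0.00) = 0.56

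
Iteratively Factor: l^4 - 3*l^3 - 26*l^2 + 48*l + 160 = (l - 5)*(l^3 + 2*l^2 - 16*l - 32) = (l - 5)*(l + 4)*(l^2 - 2*l - 8) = (l - 5)*(l - 4)*(l + 4)*(l + 2)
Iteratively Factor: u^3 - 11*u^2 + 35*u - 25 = (u - 5)*(u^2 - 6*u + 5) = (u - 5)*(u - 1)*(u - 5)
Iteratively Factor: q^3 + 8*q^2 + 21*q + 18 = (q + 3)*(q^2 + 5*q + 6) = (q + 3)^2*(q + 2)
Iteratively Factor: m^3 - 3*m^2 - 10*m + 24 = (m + 3)*(m^2 - 6*m + 8) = (m - 2)*(m + 3)*(m - 4)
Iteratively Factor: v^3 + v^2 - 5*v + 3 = (v - 1)*(v^2 + 2*v - 3) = (v - 1)^2*(v + 3)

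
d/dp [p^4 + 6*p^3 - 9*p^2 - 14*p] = 4*p^3 + 18*p^2 - 18*p - 14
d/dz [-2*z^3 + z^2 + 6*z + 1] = -6*z^2 + 2*z + 6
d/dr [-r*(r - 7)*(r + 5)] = -3*r^2 + 4*r + 35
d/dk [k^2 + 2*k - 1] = 2*k + 2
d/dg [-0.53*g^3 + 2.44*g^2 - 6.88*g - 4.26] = -1.59*g^2 + 4.88*g - 6.88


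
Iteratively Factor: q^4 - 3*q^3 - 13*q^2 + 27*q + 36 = (q - 4)*(q^3 + q^2 - 9*q - 9) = (q - 4)*(q + 1)*(q^2 - 9) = (q - 4)*(q + 1)*(q + 3)*(q - 3)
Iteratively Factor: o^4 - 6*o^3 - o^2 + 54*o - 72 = (o - 3)*(o^3 - 3*o^2 - 10*o + 24) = (o - 3)*(o - 2)*(o^2 - o - 12) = (o - 3)*(o - 2)*(o + 3)*(o - 4)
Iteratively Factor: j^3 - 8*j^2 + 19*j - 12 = (j - 4)*(j^2 - 4*j + 3) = (j - 4)*(j - 1)*(j - 3)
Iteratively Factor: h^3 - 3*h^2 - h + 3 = (h + 1)*(h^2 - 4*h + 3) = (h - 3)*(h + 1)*(h - 1)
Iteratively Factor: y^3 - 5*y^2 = (y)*(y^2 - 5*y) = y*(y - 5)*(y)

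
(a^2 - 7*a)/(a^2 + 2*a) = (a - 7)/(a + 2)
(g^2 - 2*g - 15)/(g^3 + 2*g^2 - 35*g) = (g + 3)/(g*(g + 7))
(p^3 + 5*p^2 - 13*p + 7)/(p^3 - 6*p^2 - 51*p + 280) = (p^2 - 2*p + 1)/(p^2 - 13*p + 40)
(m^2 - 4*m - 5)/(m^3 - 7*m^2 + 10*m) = (m + 1)/(m*(m - 2))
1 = 1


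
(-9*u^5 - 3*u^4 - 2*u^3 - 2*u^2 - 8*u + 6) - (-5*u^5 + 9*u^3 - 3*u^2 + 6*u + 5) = -4*u^5 - 3*u^4 - 11*u^3 + u^2 - 14*u + 1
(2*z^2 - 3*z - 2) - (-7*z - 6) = 2*z^2 + 4*z + 4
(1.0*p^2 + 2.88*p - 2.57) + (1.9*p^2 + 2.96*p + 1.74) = 2.9*p^2 + 5.84*p - 0.83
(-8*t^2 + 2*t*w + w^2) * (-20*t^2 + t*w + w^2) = 160*t^4 - 48*t^3*w - 26*t^2*w^2 + 3*t*w^3 + w^4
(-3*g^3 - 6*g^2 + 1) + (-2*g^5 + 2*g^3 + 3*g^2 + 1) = -2*g^5 - g^3 - 3*g^2 + 2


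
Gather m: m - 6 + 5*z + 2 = m + 5*z - 4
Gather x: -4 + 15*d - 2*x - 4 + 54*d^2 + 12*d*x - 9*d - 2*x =54*d^2 + 6*d + x*(12*d - 4) - 8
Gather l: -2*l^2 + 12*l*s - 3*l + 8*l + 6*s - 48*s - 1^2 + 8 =-2*l^2 + l*(12*s + 5) - 42*s + 7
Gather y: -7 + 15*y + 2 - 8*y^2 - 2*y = -8*y^2 + 13*y - 5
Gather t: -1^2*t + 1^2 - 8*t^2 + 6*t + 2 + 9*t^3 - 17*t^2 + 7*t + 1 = 9*t^3 - 25*t^2 + 12*t + 4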